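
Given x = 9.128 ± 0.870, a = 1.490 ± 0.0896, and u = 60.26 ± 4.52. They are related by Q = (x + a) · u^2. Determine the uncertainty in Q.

Let w = x + a = 10.62. δw = √(δx² + δa²) = √(0.757 + 0.00803) = 0.875, so δw/w = 0.0824.
Q is then a monomial in w, u:
δQ/Q = √((δw/w)² + (2·δu/u)²) = √(0.00678 + 0.0225) = 0.171
Q = 38560, so δQ = 0.171 × 38560 = 6600.

6600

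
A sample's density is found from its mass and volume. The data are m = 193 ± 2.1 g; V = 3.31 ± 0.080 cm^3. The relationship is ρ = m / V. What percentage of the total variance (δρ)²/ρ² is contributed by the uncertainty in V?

(δρ/ρ)² = (1·δm/m)² + (-1·δV/V)²
  m term: (1×0.0109)² = 0.000118
  V term: (-1×0.0242)² = 0.000584
Total = 0.000703. Share from V = 0.000584/0.000703 = 0.831.

83.1%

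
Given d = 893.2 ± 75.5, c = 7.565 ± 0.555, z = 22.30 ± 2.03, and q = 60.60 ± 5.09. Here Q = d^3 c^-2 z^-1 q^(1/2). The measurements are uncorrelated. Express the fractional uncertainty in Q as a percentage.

For a monomial Q ∝ d^3, c^-2, z^-1, q^(1/2), fractional errors add in quadrature:
  (3·δd/d)² = (3×0.0845)² = 0.0643;  (-2·δc/c)² = (-2×0.0734)² = 0.0215;  (-1·δz/z)² = (-1×0.0910)² = 0.00829;  (½·δq/q)² = (0.5×0.0840)² = 0.00176
δQ/Q = √(0.0959) = 0.310

31.0%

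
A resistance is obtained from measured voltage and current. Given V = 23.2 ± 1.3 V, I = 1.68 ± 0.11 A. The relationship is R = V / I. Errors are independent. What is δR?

Relative error in a monomial: (δR/R)² = Σ (nᵢ · δxᵢ/xᵢ)².
  (1·δV/V)² = (1×0.0560)² = 0.00314;  (-1·δI/I)² = (-1×0.0655)² = 0.00429
δR/R = √(0.00743) = 0.0862
R = 13.8 Ω, so δR = 0.0862 × 13.8 = 1.19 Ω.

1.19 Ω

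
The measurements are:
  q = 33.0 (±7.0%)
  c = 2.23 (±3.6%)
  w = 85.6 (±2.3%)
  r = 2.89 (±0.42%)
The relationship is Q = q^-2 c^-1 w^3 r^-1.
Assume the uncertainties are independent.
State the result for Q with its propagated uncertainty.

89.4 ± 14.3

For a monomial Q ∝ q^-2, c^-1, w^3, r^-1, fractional errors add in quadrature:
  (-2·δq/q)² = (-2×0.0700)² = 0.0196;  (-1·δc/c)² = (-1×0.0360)² = 0.00130;  (3·δw/w)² = (3×0.0230)² = 0.00476;  (-1·δr/r)² = (-1×0.00420)² = 1.76e-05
δQ/Q = √(0.0257) = 0.160
Q = 89.4, so δQ = 0.160 × 89.4 = 14.3.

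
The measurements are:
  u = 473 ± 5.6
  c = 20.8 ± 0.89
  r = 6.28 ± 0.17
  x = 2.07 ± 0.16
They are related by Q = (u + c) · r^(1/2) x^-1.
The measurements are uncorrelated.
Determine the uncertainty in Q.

47.4

Let w = u + c = 494. δw = √(δu² + δc²) = √(31.4 + 0.792) = 5.67, so δw/w = 0.0115.
Q is then a monomial in w, r, x:
δQ/Q = √((δw/w)² + (½·δr/r)² + (-1·δx/x)²) = √(0.000132 + 0.000183 + 0.00597) = 0.0793
Q = 598, so δQ = 0.0793 × 598 = 47.4.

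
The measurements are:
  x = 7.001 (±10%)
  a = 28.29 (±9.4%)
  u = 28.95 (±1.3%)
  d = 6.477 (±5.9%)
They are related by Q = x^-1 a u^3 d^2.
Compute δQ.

Each factor contributes (exponent × relative error)² to (δQ/Q)²:
  (-1·δx/x)² = (-1×0.100)² = 0.0100;  (1·δa/a)² = (1×0.0940)² = 0.00884;  (3·δu/u)² = (3×0.0130)² = 0.00152;  (2·δd/d)² = (2×0.0590)² = 0.0139
δQ/Q = √(0.0343) = 0.185
Q = 4.113e+06, so δQ = 0.185 × 4.113e+06 = 7.62e+05.

7.62e+05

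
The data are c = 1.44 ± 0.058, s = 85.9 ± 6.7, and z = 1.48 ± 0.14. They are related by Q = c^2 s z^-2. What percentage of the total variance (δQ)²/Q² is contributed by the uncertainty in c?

13.4%

(δQ/Q)² = (2·δc/c)² + (1·δs/s)² + (-2·δz/z)²
  c term: (2×0.0403)² = 0.00649
  s term: (1×0.0780)² = 0.00608
  z term: (-2×0.0946)² = 0.0358
Total = 0.0484. Share from c = 0.00649/0.0484 = 0.134.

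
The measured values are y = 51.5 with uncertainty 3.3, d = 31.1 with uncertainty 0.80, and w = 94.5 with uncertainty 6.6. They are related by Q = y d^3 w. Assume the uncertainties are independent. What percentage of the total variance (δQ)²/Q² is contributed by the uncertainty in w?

(δQ/Q)² = (1·δy/y)² + (3·δd/d)² + (1·δw/w)²
  y term: (1×0.0641)² = 0.00411
  d term: (3×0.0257)² = 0.00596
  w term: (1×0.0698)² = 0.00488
Total = 0.0149. Share from w = 0.00488/0.0149 = 0.327.

32.7%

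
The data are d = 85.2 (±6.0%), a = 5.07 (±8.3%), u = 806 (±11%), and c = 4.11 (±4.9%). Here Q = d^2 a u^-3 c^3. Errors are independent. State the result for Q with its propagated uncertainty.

Products/powers → add relative errors in quadrature, weighted by exponent:
  (2·δd/d)² = (2×0.0600)² = 0.0144;  (1·δa/a)² = (1×0.0830)² = 0.00689;  (-3·δu/u)² = (-3×0.110)² = 0.109;  (3·δc/c)² = (3×0.0490)² = 0.0216
δQ/Q = √(0.152) = 0.390
Q = 0.00488, so δQ = 0.390 × 0.00488 = 0.00190.

0.00488 ± 0.00190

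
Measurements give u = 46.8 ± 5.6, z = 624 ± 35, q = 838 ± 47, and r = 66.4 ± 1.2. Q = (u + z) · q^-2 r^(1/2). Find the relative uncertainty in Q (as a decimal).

0.124

Let w = u + z = 671. δw = √(δu² + δz²) = √(31.4 + 1220) = 35.4, so δw/w = 0.0528.
Q is then a monomial in w, q, r:
δQ/Q = √((δw/w)² + (-2·δq/q)² + (½·δr/r)²) = √(0.00279 + 0.0126 + 8.17e-05) = 0.124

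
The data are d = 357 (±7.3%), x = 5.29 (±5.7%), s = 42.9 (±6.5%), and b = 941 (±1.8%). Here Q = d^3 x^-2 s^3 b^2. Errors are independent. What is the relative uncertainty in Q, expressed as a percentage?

31.7%

Since Q is a product/quotient, work with relative uncertainties:
  (3·δd/d)² = (3×0.0730)² = 0.0480;  (-2·δx/x)² = (-2×0.0570)² = 0.0130;  (3·δs/s)² = (3×0.0650)² = 0.0380;  (2·δb/b)² = (2×0.0180)² = 0.00130
δQ/Q = √(0.100) = 0.317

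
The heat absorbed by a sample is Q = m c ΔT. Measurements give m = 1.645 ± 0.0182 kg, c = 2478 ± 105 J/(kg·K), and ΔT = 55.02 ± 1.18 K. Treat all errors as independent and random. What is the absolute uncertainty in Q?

Relative error in a monomial: (δQ/Q)² = Σ (nᵢ · δxᵢ/xᵢ)².
  (1·δm/m)² = (1×0.0111)² = 0.000122;  (1·δc/c)² = (1×0.0424)² = 0.00180;  (1·δΔT/ΔT)² = (1×0.0214)² = 0.000460
δQ/Q = √(0.00238) = 0.0488
Q = 224300 J, so δQ = 0.0488 × 224300 = 10900 J.

10900 J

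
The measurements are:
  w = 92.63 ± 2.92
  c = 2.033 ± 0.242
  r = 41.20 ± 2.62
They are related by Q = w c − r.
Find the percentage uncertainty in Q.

Let p = w·c = 188.3. δp/p = √((1·δw/w)² + (1·δc/c)²) = √(0.000994 + 0.0142) = 0.123, so δp = 23.2.
Q = p − r: δQ = √(δp² + δr²) = √(538 + 6.86) = 23.3
Q = 147.1, so δQ/Q = 23.3/147.1 = 0.159.

15.9%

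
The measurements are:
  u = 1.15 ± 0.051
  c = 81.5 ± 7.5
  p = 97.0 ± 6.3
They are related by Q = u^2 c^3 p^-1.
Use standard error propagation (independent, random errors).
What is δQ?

2190

Q is a product of powers, so relative uncertainties combine in quadrature:
  (2·δu/u)² = (2×0.0443)² = 0.00787;  (3·δc/c)² = (3×0.0920)² = 0.0762;  (-1·δp/p)² = (-1×0.0649)² = 0.00422
δQ/Q = √(0.0883) = 0.297
Q = 7380, so δQ = 0.297 × 7380 = 2190.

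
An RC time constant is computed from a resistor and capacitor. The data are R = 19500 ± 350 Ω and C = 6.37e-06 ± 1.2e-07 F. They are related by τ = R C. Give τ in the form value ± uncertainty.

Since τ is a product/quotient, work with relative uncertainties:
  (1·δR/R)² = (1×0.0179)² = 0.000322;  (1·δC/C)² = (1×0.0188)² = 0.000355
δτ/τ = √(0.000677) = 0.0260
τ = 0.124 s, so δτ = 0.0260 × 0.124 = 0.00323 s.

0.124 ± 0.00323 s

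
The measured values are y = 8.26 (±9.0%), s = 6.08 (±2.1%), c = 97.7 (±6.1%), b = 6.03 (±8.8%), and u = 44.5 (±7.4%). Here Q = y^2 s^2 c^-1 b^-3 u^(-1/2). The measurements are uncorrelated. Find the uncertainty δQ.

Relative error in a monomial: (δQ/Q)² = Σ (nᵢ · δxᵢ/xᵢ)².
  (2·δy/y)² = (2×0.0900)² = 0.0324;  (2·δs/s)² = (2×0.0210)² = 0.00176;  (-1·δc/c)² = (-1×0.0610)² = 0.00372;  (-3·δb/b)² = (-3×0.0880)² = 0.0697;  (−½·δu/u)² = (-0.5×0.0740)² = 0.00137
δQ/Q = √(0.109) = 0.330
Q = 0.0176, so δQ = 0.330 × 0.0176 = 0.00583.

0.00583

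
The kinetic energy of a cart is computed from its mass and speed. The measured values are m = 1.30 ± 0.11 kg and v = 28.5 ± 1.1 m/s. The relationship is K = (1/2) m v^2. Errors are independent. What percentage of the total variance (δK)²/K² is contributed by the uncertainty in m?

(δK/K)² = (1·δm/m)² + (2·δv/v)²
  m term: (1×0.0846)² = 0.00716
  v term: (2×0.0386)² = 0.00596
Total = 0.0131. Share from m = 0.00716/0.0131 = 0.546.

54.6%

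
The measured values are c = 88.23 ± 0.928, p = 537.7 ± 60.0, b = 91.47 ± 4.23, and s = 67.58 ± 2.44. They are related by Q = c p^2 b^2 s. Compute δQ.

3.53e+12

For a monomial Q ∝ c, p^2, b^2, s, fractional errors add in quadrature:
  (1·δc/c)² = (1×0.0105)² = 0.000111;  (2·δp/p)² = (2×0.112)² = 0.0498;  (2·δb/b)² = (2×0.0462)² = 0.00855;  (1·δs/s)² = (1×0.0361)² = 0.00130
δQ/Q = √(0.0598) = 0.244
Q = 1.442e+13, so δQ = 0.244 × 1.442e+13 = 3.53e+12.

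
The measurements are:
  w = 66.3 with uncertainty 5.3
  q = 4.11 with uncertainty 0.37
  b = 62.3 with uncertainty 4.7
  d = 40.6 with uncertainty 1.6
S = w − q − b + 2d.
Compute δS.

For a sum/difference, combine absolute errors in quadrature:
  (δw)² = 28.1;  (δq)² = 0.137;  (δb)² = 22.1;  (2·δd)² = 10.2
δS = √(60.6) = 7.78

7.78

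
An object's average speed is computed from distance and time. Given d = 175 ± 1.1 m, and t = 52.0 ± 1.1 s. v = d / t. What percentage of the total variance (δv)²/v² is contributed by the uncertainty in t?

(δv/v)² = (1·δd/d)² + (-1·δt/t)²
  d term: (1×0.00629)² = 3.95e-05
  t term: (-1×0.0212)² = 0.000447
Total = 0.000487. Share from t = 0.000447/0.000487 = 0.919.

91.9%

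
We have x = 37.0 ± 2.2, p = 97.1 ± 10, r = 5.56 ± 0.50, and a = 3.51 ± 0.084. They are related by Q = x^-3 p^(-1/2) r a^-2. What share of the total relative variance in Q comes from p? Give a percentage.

(δQ/Q)² = (-3·δx/x)² + (−½·δp/p)² + (1·δr/r)² + (-2·δa/a)²
  x term: (-3×0.0595)² = 0.0318
  p term: (-0.5×0.103)² = 0.00265
  r term: (1×0.0899)² = 0.00809
  a term: (-2×0.0239)² = 0.00229
Total = 0.0448. Share from p = 0.00265/0.0448 = 0.0591.

5.91%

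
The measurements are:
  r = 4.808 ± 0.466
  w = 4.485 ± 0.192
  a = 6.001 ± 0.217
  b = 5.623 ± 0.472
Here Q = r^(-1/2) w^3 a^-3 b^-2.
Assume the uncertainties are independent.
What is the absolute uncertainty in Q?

Each factor contributes (exponent × relative error)² to (δQ/Q)²:
  (−½·δr/r)² = (-0.5×0.0969)² = 0.00235;  (3·δw/w)² = (3×0.0428)² = 0.0165;  (-3·δa/a)² = (-3×0.0362)² = 0.0118;  (-2·δb/b)² = (-2×0.0839)² = 0.0282
δQ/Q = √(0.0588) = 0.242
Q = 0.006021, so δQ = 0.242 × 0.006021 = 0.00146.

0.00146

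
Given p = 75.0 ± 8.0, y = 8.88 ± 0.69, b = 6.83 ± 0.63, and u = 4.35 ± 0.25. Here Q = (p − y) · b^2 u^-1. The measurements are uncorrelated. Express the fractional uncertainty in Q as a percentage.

Let w = p − y = 66.1. δw = √(δp² + δy²) = √(64.0 + 0.476) = 8.03, so δw/w = 0.121.
Q is then a monomial in w, b, u:
δQ/Q = √((δw/w)² + (2·δb/b)² + (-1·δu/u)²) = √(0.0147 + 0.0340 + 0.00330) = 0.228

22.8%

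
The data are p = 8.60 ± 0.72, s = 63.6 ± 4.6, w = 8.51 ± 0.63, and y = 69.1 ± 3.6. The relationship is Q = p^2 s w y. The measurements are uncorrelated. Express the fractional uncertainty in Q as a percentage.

Each factor contributes (exponent × relative error)² to (δQ/Q)²:
  (2·δp/p)² = (2×0.0837)² = 0.0280;  (1·δs/s)² = (1×0.0723)² = 0.00523;  (1·δw/w)² = (1×0.0740)² = 0.00548;  (1·δy/y)² = (1×0.0521)² = 0.00271
δQ/Q = √(0.0415) = 0.204

20.4%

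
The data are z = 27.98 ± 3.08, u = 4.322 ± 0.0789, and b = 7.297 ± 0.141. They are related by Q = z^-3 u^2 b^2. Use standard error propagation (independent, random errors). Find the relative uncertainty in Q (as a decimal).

Products/powers → add relative errors in quadrature, weighted by exponent:
  (-3·δz/z)² = (-3×0.110)² = 0.109;  (2·δu/u)² = (2×0.0183)² = 0.00133;  (2·δb/b)² = (2×0.0193)² = 0.00149
δQ/Q = √(0.112) = 0.334

0.334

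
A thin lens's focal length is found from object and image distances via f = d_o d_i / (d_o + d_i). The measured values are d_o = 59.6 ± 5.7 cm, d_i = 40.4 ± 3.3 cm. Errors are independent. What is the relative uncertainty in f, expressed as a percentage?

6.22%

∂f/∂d_o = (d_i/(d_o+d_i))² = 0.163;  ∂f/∂d_i = (d_o/(d_o+d_i))² = 0.355
δf = √((∂f/∂d_o · δd_o)² + (∂f/∂d_i · δd_i)²) = √(0.866 + 1.37) = 1.50 cm
f = 24.1 cm, so δf/f = 1.50/24.1 = 0.0622.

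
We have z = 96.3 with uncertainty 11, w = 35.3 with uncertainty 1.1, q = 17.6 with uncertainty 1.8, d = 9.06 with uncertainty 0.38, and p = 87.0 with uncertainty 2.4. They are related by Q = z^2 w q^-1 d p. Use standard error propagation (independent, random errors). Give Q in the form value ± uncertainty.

(1.47 ± 0.377) × 10^7

Since Q is a product/quotient, work with relative uncertainties:
  (2·δz/z)² = (2×0.114)² = 0.0522;  (1·δw/w)² = (1×0.0312)² = 0.000971;  (-1·δq/q)² = (-1×0.102)² = 0.0105;  (1·δd/d)² = (1×0.0419)² = 0.00176;  (1·δp/p)² = (1×0.0276)² = 0.000761
δQ/Q = √(0.0661) = 0.257
Q = 1.47e+07, so δQ = 0.257 × 1.47e+07 = 3.77e+06.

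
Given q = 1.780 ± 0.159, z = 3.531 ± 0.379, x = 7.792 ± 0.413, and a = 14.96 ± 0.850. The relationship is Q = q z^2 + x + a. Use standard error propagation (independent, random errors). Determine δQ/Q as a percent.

Let p = q·z^2 = 22.19. δp/p = √((1·δq/q)² + (2·δz/z)²) = √(0.00798 + 0.0461) = 0.233, so δp = 5.16.
Q = p + x + a: δQ = √(δp² + δx² + δa²) = √(26.6 + 0.171 + 0.722) = 5.25
Q = 44.94, so δQ/Q = 5.25/44.94 = 0.117.

11.7%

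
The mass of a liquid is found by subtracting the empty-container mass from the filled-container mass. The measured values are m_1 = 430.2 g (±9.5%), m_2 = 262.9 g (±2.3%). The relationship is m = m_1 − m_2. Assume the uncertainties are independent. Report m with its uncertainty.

Sums and differences: (δm)² = Σ (cᵢ δxᵢ)².
  (δm_1)² = 1670;  (δm_2)² = 36.6
δm = √(1710) = 41.3 g
m = 167.3 g.

167.3 ± 41.3 g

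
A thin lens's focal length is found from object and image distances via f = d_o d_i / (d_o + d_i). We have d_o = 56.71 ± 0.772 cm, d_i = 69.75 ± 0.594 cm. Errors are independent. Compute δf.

0.263 cm

∂f/∂d_o = (d_i/(d_o+d_i))² = 0.304;  ∂f/∂d_i = (d_o/(d_o+d_i))² = 0.201
δf = √((∂f/∂d_o · δd_o)² + (∂f/∂d_i · δd_i)²) = √(0.0552 + 0.0143) = 0.263 cm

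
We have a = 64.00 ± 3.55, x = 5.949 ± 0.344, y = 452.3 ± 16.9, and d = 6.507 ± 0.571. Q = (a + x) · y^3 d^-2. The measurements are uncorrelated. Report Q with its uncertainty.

Let u = a + x = 69.95. δu = √(δa² + δx²) = √(12.6 + 0.118) = 3.57, so δu/u = 0.0510.
Q is then a monomial in u, y, d:
δQ/Q = √((δu/u)² + (3·δy/y)² + (-2·δd/d)²) = √(0.00260 + 0.0126 + 0.0308) = 0.214
Q = 1.529e+08, so δQ = 0.214 × 1.529e+08 = 3.28e+07.

(1.529 ± 0.328) × 10^8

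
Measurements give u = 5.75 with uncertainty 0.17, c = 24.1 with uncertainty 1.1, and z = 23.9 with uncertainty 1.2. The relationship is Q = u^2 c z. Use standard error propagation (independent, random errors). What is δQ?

1710

Each factor contributes (exponent × relative error)² to (δQ/Q)²:
  (2·δu/u)² = (2×0.0296)² = 0.00350;  (1·δc/c)² = (1×0.0456)² = 0.00208;  (1·δz/z)² = (1×0.0502)² = 0.00252
δQ/Q = √(0.00810) = 0.0900
Q = 19000, so δQ = 0.0900 × 19000 = 1710.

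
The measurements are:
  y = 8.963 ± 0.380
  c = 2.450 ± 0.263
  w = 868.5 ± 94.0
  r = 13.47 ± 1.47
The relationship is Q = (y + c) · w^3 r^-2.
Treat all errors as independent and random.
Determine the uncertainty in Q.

1.62e+07

Let u = y + c = 11.41. δu = √(δy² + δc²) = √(0.144 + 0.0692) = 0.462, so δu/u = 0.0405.
Q is then a monomial in u, w, r:
δQ/Q = √((δu/u)² + (3·δw/w)² + (-2·δr/r)²) = √(0.00164 + 0.105 + 0.0476) = 0.393
Q = 4.121e+07, so δQ = 0.393 × 4.121e+07 = 1.62e+07.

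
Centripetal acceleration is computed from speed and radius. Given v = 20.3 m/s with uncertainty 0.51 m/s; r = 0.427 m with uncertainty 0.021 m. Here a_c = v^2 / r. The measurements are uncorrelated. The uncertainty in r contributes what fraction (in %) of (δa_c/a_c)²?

(δa_c/a_c)² = (2·δv/v)² + (-1·δr/r)²
  v term: (2×0.0251)² = 0.00252
  r term: (-1×0.0492)² = 0.00242
Total = 0.00494. Share from r = 0.00242/0.00494 = 0.489.

48.9%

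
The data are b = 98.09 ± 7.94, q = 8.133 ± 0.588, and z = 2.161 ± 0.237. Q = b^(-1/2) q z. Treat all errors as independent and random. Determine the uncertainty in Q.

0.244

Relative error in a monomial: (δQ/Q)² = Σ (nᵢ · δxᵢ/xᵢ)².
  (−½·δb/b)² = (-0.5×0.0809)² = 0.00164;  (1·δq/q)² = (1×0.0723)² = 0.00523;  (1·δz/z)² = (1×0.110)² = 0.0120
δQ/Q = √(0.0189) = 0.137
Q = 1.775, so δQ = 0.137 × 1.775 = 0.244.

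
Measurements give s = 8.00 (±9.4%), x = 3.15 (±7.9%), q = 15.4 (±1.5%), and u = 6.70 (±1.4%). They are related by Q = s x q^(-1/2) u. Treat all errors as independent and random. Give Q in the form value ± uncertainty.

43.0 ± 5.33

Since Q is a product/quotient, work with relative uncertainties:
  (1·δs/s)² = (1×0.0940)² = 0.00884;  (1·δx/x)² = (1×0.0790)² = 0.00624;  (−½·δq/q)² = (-0.5×0.0150)² = 5.62e-05;  (1·δu/u)² = (1×0.0140)² = 0.000196
δQ/Q = √(0.0153) = 0.124
Q = 43.0, so δQ = 0.124 × 43.0 = 5.33.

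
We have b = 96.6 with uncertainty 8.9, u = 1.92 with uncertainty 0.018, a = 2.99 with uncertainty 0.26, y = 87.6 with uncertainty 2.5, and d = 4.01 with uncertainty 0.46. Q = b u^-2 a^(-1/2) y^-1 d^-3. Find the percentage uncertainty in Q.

36.1%

Products/powers → add relative errors in quadrature, weighted by exponent:
  (1·δb/b)² = (1×0.0921)² = 0.00849;  (-2·δu/u)² = (-2×0.00937)² = 0.000352;  (−½·δa/a)² = (-0.5×0.0870)² = 0.00189;  (-1·δy/y)² = (-1×0.0285)² = 0.000814;  (-3·δd/d)² = (-3×0.115)² = 0.118
δQ/Q = √(0.130) = 0.361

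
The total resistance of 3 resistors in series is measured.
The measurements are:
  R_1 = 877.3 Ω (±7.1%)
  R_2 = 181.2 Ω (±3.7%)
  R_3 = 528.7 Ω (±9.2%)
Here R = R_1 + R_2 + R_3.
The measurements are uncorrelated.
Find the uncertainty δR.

79.3 Ω

For a sum/difference, combine absolute errors in quadrature:
  (δR_1)² = 3880;  (δR_2)² = 44.9;  (δR_3)² = 2370
δR = √(6290) = 79.3 Ω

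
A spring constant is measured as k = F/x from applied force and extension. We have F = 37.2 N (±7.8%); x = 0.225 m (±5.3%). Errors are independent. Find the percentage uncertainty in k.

9.43%

Products/powers → add relative errors in quadrature, weighted by exponent:
  (1·δF/F)² = (1×0.0780)² = 0.00608;  (-1·δx/x)² = (-1×0.0530)² = 0.00281
δk/k = √(0.00889) = 0.0943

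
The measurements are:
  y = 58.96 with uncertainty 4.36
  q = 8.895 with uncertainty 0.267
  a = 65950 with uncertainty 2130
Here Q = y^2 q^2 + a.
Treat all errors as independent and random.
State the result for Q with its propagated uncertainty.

341000 ± 44000

Let p = y^2·q^2 = 275000. δp/p = √((2·δy/y)² + (2·δq/q)²) = √(0.0219 + 0.00360) = 0.160, so δp = 43900.
Q = p + a: δQ = √(δp² + δa²) = √(1.93e+09 + 4.54e+06) = 44000
Q = 341000.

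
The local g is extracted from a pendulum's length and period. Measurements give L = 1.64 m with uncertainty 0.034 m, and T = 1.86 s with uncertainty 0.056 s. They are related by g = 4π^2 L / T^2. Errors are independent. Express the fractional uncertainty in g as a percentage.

6.37%

Products/powers → add relative errors in quadrature, weighted by exponent:
  (1·δL/L)² = (1×0.0207)² = 0.000430;  (-2·δT/T)² = (-2×0.0301)² = 0.00363
δg/g = √(0.00406) = 0.0637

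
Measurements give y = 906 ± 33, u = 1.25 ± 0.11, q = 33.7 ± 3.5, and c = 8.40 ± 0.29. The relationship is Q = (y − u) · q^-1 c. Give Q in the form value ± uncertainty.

Let w = y − u = 905. δw = √(δy² + δu²) = √(1090 + 0.0121) = 33.0, so δw/w = 0.0365.
Q is then a monomial in w, q, c:
δQ/Q = √((δw/w)² + (-1·δq/q)² + (1·δc/c)²) = √(0.00133 + 0.0108 + 0.00119) = 0.115
Q = 226, so δQ = 0.115 × 226 = 26.0.

226 ± 26.0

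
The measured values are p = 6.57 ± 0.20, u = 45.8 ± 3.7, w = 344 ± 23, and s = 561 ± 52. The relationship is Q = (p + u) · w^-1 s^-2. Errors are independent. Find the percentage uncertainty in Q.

Let h = p + u = 52.4. δh = √(δp² + δu²) = √(0.0400 + 13.7) = 3.71, so δh/h = 0.0708.
Q is then a monomial in h, w, s:
δQ/Q = √((δh/h)² + (-1·δw/w)² + (-2·δs/s)²) = √(0.00501 + 0.00447 + 0.0344) = 0.209

20.9%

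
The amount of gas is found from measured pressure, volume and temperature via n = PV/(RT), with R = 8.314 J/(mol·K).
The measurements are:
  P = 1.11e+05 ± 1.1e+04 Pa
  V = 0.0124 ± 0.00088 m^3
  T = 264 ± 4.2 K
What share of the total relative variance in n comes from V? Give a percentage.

33.3%

(δn/n)² = (1·δP/P)² + (1·δV/V)² + (-1·δT/T)²
  P term: (1×0.0991)² = 0.00982
  V term: (1×0.0710)² = 0.00504
  T term: (-1×0.0159)² = 0.000253
Total = 0.0151. Share from V = 0.00504/0.0151 = 0.333.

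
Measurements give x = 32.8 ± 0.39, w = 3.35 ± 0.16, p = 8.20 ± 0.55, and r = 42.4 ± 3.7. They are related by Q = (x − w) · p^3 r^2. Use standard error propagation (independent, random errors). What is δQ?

7.79e+06

Let u = x − w = 29.4. δu = √(δx² + δw²) = √(0.152 + 0.0256) = 0.422, so δu/u = 0.0143.
Q is then a monomial in u, p, r:
δQ/Q = √((δu/u)² + (3·δp/p)² + (2·δr/r)²) = √(0.000205 + 0.0405 + 0.0305) = 0.267
Q = 2.92e+07, so δQ = 0.267 × 2.92e+07 = 7.79e+06.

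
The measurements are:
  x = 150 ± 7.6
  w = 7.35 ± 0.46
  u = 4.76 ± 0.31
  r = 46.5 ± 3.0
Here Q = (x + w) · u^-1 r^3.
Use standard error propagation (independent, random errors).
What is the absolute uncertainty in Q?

Let h = x + w = 157. δh = √(δx² + δw²) = √(57.8 + 0.212) = 7.61, so δh/h = 0.0484.
Q is then a monomial in h, u, r:
δQ/Q = √((δh/h)² + (-1·δu/u)² + (3·δr/r)²) = √(0.00234 + 0.00424 + 0.0375) = 0.210
Q = 3.32e+06, so δQ = 0.210 × 3.32e+06 = 6.98e+05.

6.98e+05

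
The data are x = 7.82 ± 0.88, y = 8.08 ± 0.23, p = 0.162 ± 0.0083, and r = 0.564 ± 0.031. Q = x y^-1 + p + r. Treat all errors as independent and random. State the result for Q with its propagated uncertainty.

Let w = x·y^-1 = 0.968. δw/w = √((1·δx/x)² + (-1·δy/y)²) = √(0.0127 + 0.000810) = 0.116, so δw = 0.112.
Q = w + p + r: δQ = √(δw² + δp² + δr²) = √(0.0126 + 6.89e-05 + 0.000961) = 0.117
Q = 1.69.

1.69 ± 0.117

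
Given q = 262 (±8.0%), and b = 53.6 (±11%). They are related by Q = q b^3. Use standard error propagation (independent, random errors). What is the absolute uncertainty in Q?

Relative error in a monomial: (δQ/Q)² = Σ (nᵢ · δxᵢ/xᵢ)².
  (1·δq/q)² = (1×0.0800)² = 0.00640;  (3·δb/b)² = (3×0.110)² = 0.109
δQ/Q = √(0.115) = 0.340
Q = 4.03e+07, so δQ = 0.340 × 4.03e+07 = 1.37e+07.

1.37e+07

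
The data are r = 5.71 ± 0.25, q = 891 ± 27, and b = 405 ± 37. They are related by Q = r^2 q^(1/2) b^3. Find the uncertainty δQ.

1.86e+10

Relative error in a monomial: (δQ/Q)² = Σ (nᵢ · δxᵢ/xᵢ)².
  (2·δr/r)² = (2×0.0438)² = 0.00767;  (½·δq/q)² = (0.5×0.0303)² = 0.000230;  (3·δb/b)² = (3×0.0914)² = 0.0751
δQ/Q = √(0.0830) = 0.288
Q = 6.47e+10, so δQ = 0.288 × 6.47e+10 = 1.86e+10.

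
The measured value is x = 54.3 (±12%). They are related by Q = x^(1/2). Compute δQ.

Since Q is a product/quotient, work with relative uncertainties:
  (½·δx/x)² = (0.5×0.120)² = 0.00360
δQ/Q = √(0.00360) = 0.0600
Q = 7.37, so δQ = 0.0600 × 7.37 = 0.442.

0.442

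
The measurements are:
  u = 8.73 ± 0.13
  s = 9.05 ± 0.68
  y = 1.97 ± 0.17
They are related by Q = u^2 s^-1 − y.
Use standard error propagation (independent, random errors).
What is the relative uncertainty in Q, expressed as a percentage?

10.9%

Let p = u^2·s^-1 = 8.42. δp/p = √((2·δu/u)² + (-1·δs/s)²) = √(0.000887 + 0.00565) = 0.0808, so δp = 0.681.
Q = p − y: δQ = √(δp² + δy²) = √(0.463 + 0.0289) = 0.702
Q = 6.45, so δQ/Q = 0.702/6.45 = 0.109.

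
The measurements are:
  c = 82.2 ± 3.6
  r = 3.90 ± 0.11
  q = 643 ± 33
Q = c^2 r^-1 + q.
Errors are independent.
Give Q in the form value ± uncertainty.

Let p = c^2·r^-1 = 1730. δp/p = √((2·δc/c)² + (-1·δr/r)²) = √(0.00767 + 0.000796) = 0.0920, so δp = 159.
Q = p + q: δQ = √(δp² + δq²) = √(25400 + 1090) = 163
Q = 2380.

2380 ± 163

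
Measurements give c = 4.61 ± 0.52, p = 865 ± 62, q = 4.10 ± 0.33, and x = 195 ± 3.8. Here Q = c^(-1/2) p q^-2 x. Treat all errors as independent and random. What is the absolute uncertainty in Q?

Products/powers → add relative errors in quadrature, weighted by exponent:
  (−½·δc/c)² = (-0.5×0.113)² = 0.00318;  (1·δp/p)² = (1×0.0717)² = 0.00514;  (-2·δq/q)² = (-2×0.0805)² = 0.0259;  (1·δx/x)² = (1×0.0195)² = 0.000380
δQ/Q = √(0.0346) = 0.186
Q = 4670, so δQ = 0.186 × 4670 = 869.

869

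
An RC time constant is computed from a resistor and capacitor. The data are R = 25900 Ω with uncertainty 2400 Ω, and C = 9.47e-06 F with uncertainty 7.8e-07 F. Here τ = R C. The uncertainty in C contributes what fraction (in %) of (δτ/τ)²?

(δτ/τ)² = (1·δR/R)² + (1·δC/C)²
  R term: (1×0.0927)² = 0.00859
  C term: (1×0.0824)² = 0.00678
Total = 0.0154. Share from C = 0.00678/0.0154 = 0.441.

44.1%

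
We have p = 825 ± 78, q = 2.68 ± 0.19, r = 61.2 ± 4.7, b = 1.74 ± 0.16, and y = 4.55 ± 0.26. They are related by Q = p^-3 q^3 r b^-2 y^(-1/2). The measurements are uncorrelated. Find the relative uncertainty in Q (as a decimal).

0.408

Since Q is a product/quotient, work with relative uncertainties:
  (-3·δp/p)² = (-3×0.0945)² = 0.0804;  (3·δq/q)² = (3×0.0709)² = 0.0452;  (1·δr/r)² = (1×0.0768)² = 0.00590;  (-2·δb/b)² = (-2×0.0920)² = 0.0338;  (−½·δy/y)² = (-0.5×0.0571)² = 0.000816
δQ/Q = √(0.166) = 0.408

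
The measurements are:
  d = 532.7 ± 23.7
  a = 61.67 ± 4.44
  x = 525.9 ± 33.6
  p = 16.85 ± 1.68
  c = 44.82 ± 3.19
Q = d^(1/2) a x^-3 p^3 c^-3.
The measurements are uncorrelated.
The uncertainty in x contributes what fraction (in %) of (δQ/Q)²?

20.7%

(δQ/Q)² = (½·δd/d)² + (1·δa/a)² + (-3·δx/x)² + (3·δp/p)² + (-3·δc/c)²
  d term: (0.5×0.0445)² = 0.000495
  a term: (1×0.0720)² = 0.00518
  x term: (-3×0.0639)² = 0.0367
  p term: (3×0.0997)² = 0.0895
  c term: (-3×0.0712)² = 0.0456
Total = 0.177. Share from x = 0.0367/0.177 = 0.207.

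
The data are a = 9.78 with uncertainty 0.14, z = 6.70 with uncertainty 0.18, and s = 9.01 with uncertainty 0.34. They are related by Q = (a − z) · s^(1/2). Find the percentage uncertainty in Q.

Let u = a − z = 3.08. δu = √(δa² + δz²) = √(0.0196 + 0.0324) = 0.228, so δu/u = 0.0740.
Q is then a monomial in u, s:
δQ/Q = √((δu/u)² + (½·δs/s)²) = √(0.00548 + 0.000356) = 0.0764

7.64%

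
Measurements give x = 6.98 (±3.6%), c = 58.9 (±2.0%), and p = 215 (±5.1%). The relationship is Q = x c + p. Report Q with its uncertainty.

Let w = x·c = 411. δw/w = √((1·δx/x)² + (1·δc/c)²) = √(0.00130 + 0.000400) = 0.0412, so δw = 16.9.
Q = w + p: δQ = √(δw² + δp²) = √(287 + 120) = 20.2
Q = 626.

626 ± 20.2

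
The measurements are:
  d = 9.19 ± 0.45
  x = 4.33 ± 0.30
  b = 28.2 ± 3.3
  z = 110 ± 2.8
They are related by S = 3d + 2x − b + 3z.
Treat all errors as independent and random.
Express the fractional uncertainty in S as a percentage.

2.71%

For a sum/difference, combine absolute errors in quadrature:
  (3·δd)² = 1.82;  (2·δx)² = 0.360;  (δb)² = 10.9;  (3·δz)² = 70.6
δS = √(83.6) = 9.15
S = 338, so δS/S = 9.15/338 = 0.0271.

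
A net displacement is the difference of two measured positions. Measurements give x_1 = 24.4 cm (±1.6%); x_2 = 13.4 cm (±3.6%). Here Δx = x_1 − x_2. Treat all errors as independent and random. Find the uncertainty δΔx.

0.621 cm

Absolute uncertainties add in quadrature for a linear combination:
  (δx_1)² = 0.152;  (δx_2)² = 0.233
δΔx = √(0.385) = 0.621 cm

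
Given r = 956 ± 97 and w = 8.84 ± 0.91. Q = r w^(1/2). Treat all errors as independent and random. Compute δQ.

323

Since Q is a product/quotient, work with relative uncertainties:
  (1·δr/r)² = (1×0.101)² = 0.0103;  (½·δw/w)² = (0.5×0.103)² = 0.00265
δQ/Q = √(0.0129) = 0.114
Q = 2840, so δQ = 0.114 × 2840 = 323.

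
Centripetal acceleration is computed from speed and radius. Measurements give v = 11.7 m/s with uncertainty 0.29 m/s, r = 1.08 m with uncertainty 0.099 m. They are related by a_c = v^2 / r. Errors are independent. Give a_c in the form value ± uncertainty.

For a monomial a_c ∝ v^2, r^-1, fractional errors add in quadrature:
  (2·δv/v)² = (2×0.0248)² = 0.00246;  (-1·δr/r)² = (-1×0.0917)² = 0.00840
δa_c/a_c = √(0.0109) = 0.104
a_c = 127 m/s^2, so δa_c = 0.104 × 127 = 13.2 m/s^2.

127 ± 13.2 m/s^2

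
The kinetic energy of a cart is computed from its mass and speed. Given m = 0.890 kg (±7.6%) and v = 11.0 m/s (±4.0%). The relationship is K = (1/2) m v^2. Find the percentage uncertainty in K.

Relative error in a monomial: (δK/K)² = Σ (nᵢ · δxᵢ/xᵢ)².
  (1·δm/m)² = (1×0.0760)² = 0.00578;  (2·δv/v)² = (2×0.0400)² = 0.00640
δK/K = √(0.0122) = 0.110

11.0%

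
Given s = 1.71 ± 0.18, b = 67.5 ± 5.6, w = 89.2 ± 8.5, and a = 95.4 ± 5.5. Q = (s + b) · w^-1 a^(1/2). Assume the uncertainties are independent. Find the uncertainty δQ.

0.972

Let u = s + b = 69.2. δu = √(δs² + δb²) = √(0.0324 + 31.4) = 5.60, so δu/u = 0.0810.
Q is then a monomial in u, w, a:
δQ/Q = √((δu/u)² + (-1·δw/w)² + (½·δa/a)²) = √(0.00655 + 0.00908 + 0.000831) = 0.128
Q = 7.58, so δQ = 0.128 × 7.58 = 0.972.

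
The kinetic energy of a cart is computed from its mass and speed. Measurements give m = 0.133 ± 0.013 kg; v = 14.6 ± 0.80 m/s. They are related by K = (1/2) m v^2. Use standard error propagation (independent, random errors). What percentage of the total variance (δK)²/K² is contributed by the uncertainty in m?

(δK/K)² = (1·δm/m)² + (2·δv/v)²
  m term: (1×0.0977)² = 0.00955
  v term: (2×0.0548)² = 0.0120
Total = 0.0216. Share from m = 0.00955/0.0216 = 0.443.

44.3%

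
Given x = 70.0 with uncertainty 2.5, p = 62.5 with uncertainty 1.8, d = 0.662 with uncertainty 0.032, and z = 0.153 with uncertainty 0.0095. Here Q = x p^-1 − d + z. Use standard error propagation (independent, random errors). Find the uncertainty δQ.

0.0613

Let w = x·p^-1 = 1.12. δw/w = √((1·δx/x)² + (-1·δp/p)²) = √(0.00128 + 0.000829) = 0.0459, so δw = 0.0514.
Q = w − d + z: δQ = √(δw² + δd² + δz²) = √(0.00264 + 0.00102 + 9.02e-05) = 0.0613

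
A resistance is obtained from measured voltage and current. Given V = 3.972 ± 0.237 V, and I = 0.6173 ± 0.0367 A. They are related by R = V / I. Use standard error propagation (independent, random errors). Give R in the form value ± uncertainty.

6.434 ± 0.542 Ω

For a monomial R ∝ V, I^-1, fractional errors add in quadrature:
  (1·δV/V)² = (1×0.0597)² = 0.00356;  (-1·δI/I)² = (-1×0.0595)² = 0.00353
δR/R = √(0.00709) = 0.0842
R = 6.434 Ω, so δR = 0.0842 × 6.434 = 0.542 Ω.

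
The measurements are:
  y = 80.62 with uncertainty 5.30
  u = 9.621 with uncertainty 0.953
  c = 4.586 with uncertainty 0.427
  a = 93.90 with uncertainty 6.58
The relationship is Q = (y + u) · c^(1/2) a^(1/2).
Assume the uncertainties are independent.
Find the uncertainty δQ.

Let w = y + u = 90.24. δw = √(δy² + δu²) = √(28.1 + 0.908) = 5.38, so δw/w = 0.0597.
Q is then a monomial in w, c, a:
δQ/Q = √((δw/w)² + (½·δc/c)² + (½·δa/a)²) = √(0.00356 + 0.00217 + 0.00123) = 0.0834
Q = 1873, so δQ = 0.0834 × 1873 = 156.

156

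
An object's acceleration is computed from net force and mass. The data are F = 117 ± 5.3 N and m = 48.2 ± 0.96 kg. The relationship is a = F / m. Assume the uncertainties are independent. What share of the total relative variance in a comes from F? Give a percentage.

83.8%

(δa/a)² = (1·δF/F)² + (-1·δm/m)²
  F term: (1×0.0453)² = 0.00205
  m term: (-1×0.0199)² = 0.000397
Total = 0.00245. Share from F = 0.00205/0.00245 = 0.838.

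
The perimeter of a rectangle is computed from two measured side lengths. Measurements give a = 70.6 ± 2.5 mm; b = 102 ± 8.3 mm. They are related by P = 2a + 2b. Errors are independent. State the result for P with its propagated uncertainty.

345 ± 17.3 mm

For a sum/difference, combine absolute errors in quadrature:
  (2·δa)² = 25.0;  (2·δb)² = 276
δP = √(301) = 17.3 mm
P = 345 mm.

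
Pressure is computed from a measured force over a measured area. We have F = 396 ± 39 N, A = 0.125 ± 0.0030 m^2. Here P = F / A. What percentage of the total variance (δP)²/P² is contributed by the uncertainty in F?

94.4%

(δP/P)² = (1·δF/F)² + (-1·δA/A)²
  F term: (1×0.0985)² = 0.00970
  A term: (-1×0.0240)² = 0.000576
Total = 0.0103. Share from F = 0.00970/0.0103 = 0.944.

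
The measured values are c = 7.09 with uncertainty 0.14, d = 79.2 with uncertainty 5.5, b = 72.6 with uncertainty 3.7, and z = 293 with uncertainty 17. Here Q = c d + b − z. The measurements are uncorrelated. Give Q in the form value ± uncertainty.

341 ± 44.1

Let p = c·d = 562. δp/p = √((1·δc/c)² + (1·δd/d)²) = √(0.000390 + 0.00482) = 0.0722, so δp = 40.5.
Q = p + b − z: δQ = √(δp² + δb² + δz²) = √(1640 + 13.7 + 289) = 44.1
Q = 341.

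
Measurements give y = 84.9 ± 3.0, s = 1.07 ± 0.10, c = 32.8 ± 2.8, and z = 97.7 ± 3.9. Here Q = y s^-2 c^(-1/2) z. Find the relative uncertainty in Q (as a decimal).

0.199

For a monomial Q ∝ y, s^-2, c^(-1/2), z, fractional errors add in quadrature:
  (1·δy/y)² = (1×0.0353)² = 0.00125;  (-2·δs/s)² = (-2×0.0935)² = 0.0349;  (−½·δc/c)² = (-0.5×0.0854)² = 0.00182;  (1·δz/z)² = (1×0.0399)² = 0.00159
δQ/Q = √(0.0396) = 0.199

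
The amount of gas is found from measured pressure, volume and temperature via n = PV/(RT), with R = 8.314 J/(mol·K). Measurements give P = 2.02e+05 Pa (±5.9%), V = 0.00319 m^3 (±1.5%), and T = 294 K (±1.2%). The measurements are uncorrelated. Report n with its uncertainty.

0.264 ± 0.0164 mol

Each factor contributes (exponent × relative error)² to (δn/n)²:
  (1·δP/P)² = (1×0.0590)² = 0.00348;  (1·δV/V)² = (1×0.0150)² = 0.000225;  (-1·δT/T)² = (-1×0.0120)² = 0.000144
δn/n = √(0.00385) = 0.0620
n = 0.264 mol, so δn = 0.0620 × 0.264 = 0.0164 mol.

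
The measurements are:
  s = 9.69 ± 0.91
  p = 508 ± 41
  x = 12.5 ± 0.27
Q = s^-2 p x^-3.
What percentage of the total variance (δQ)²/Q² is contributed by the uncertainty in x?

(δQ/Q)² = (-2·δs/s)² + (1·δp/p)² + (-3·δx/x)²
  s term: (-2×0.0939)² = 0.0353
  p term: (1×0.0807)² = 0.00651
  x term: (-3×0.0216)² = 0.00420
Total = 0.0460. Share from x = 0.00420/0.0460 = 0.0913.

9.13%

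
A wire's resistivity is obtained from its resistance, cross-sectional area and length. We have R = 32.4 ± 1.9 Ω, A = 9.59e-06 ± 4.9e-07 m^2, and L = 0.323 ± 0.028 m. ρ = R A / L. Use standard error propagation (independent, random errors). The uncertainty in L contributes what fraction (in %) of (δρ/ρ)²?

55.4%

(δρ/ρ)² = (1·δR/R)² + (1·δA/A)² + (-1·δL/L)²
  R term: (1×0.0586)² = 0.00344
  A term: (1×0.0511)² = 0.00261
  L term: (-1×0.0867)² = 0.00751
Total = 0.0136. Share from L = 0.00751/0.0136 = 0.554.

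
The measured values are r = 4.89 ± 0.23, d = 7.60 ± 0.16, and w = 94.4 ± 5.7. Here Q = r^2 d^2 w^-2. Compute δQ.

Relative error in a monomial: (δQ/Q)² = Σ (nᵢ · δxᵢ/xᵢ)².
  (2·δr/r)² = (2×0.0470)² = 0.00885;  (2·δd/d)² = (2×0.0211)² = 0.00177;  (-2·δw/w)² = (-2×0.0604)² = 0.0146
δQ/Q = √(0.0252) = 0.159
Q = 0.155, so δQ = 0.159 × 0.155 = 0.0246.

0.0246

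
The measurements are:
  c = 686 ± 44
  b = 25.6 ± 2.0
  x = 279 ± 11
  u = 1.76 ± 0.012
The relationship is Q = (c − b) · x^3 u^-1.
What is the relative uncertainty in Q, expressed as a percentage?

13.6%

Let w = c − b = 660. δw = √(δc² + δb²) = √(1940 + 4.00) = 44.0, so δw/w = 0.0667.
Q is then a monomial in w, x, u:
δQ/Q = √((δw/w)² + (3·δx/x)² + (-1·δu/u)²) = √(0.00445 + 0.0140 + 4.65e-05) = 0.136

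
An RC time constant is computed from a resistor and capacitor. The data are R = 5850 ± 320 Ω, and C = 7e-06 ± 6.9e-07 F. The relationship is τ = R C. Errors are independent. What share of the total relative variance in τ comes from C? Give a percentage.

76.5%

(δτ/τ)² = (1·δR/R)² + (1·δC/C)²
  R term: (1×0.0547)² = 0.00299
  C term: (1×0.0986)² = 0.00972
Total = 0.0127. Share from C = 0.00972/0.0127 = 0.765.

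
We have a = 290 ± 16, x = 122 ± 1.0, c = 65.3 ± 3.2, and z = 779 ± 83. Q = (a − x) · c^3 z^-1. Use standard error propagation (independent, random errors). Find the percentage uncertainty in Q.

20.5%

Let u = a − x = 168. δu = √(δa² + δx²) = √(256 + 1.00) = 16.0, so δu/u = 0.0954.
Q is then a monomial in u, c, z:
δQ/Q = √((δu/u)² + (3·δc/c)² + (-1·δz/z)²) = √(0.00911 + 0.0216 + 0.0114) = 0.205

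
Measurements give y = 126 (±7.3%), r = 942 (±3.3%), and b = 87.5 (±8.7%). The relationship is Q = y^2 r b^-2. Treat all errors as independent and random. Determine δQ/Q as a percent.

23.0%

Each factor contributes (exponent × relative error)² to (δQ/Q)²:
  (2·δy/y)² = (2×0.0730)² = 0.0213;  (1·δr/r)² = (1×0.0330)² = 0.00109;  (-2·δb/b)² = (-2×0.0870)² = 0.0303
δQ/Q = √(0.0527) = 0.230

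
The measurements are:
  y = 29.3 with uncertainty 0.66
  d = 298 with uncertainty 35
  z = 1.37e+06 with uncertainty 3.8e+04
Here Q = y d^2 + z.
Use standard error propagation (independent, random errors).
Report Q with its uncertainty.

Let p = y·d^2 = 2.6e+06. δp/p = √((1·δy/y)² + (2·δd/d)²) = √(0.000507 + 0.0552) = 0.236, so δp = 6.14e+05.
Q = p + z: δQ = √(δp² + δz²) = √(3.77e+11 + 1.44e+09) = 6.15e+05
Q = 3.97e+06.

(3.97 ± 0.615) × 10^6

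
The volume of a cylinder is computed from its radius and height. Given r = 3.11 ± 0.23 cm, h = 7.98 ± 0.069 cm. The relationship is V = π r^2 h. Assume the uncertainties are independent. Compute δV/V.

For a monomial V ∝ r^2, h, fractional errors add in quadrature:
  (2·δr/r)² = (2×0.0740)² = 0.0219;  (1·δh/h)² = (1×0.00865)² = 7.48e-05
δV/V = √(0.0220) = 0.148

0.148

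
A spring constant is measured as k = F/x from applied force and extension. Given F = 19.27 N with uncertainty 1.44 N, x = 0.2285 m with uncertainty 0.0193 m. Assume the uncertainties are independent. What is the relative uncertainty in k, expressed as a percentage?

Since k is a product/quotient, work with relative uncertainties:
  (1·δF/F)² = (1×0.0747)² = 0.00558;  (-1·δx/x)² = (-1×0.0845)² = 0.00713
δk/k = √(0.0127) = 0.113

11.3%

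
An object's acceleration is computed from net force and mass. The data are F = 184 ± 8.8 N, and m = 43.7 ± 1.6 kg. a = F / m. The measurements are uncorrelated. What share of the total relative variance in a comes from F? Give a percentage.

63.0%

(δa/a)² = (1·δF/F)² + (-1·δm/m)²
  F term: (1×0.0478)² = 0.00229
  m term: (-1×0.0366)² = 0.00134
Total = 0.00363. Share from F = 0.00229/0.00363 = 0.630.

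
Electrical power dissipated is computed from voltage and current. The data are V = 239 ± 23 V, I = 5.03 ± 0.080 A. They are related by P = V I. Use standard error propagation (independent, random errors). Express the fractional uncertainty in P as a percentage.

Each factor contributes (exponent × relative error)² to (δP/P)²:
  (1·δV/V)² = (1×0.0962)² = 0.00926;  (1·δI/I)² = (1×0.0159)² = 0.000253
δP/P = √(0.00951) = 0.0975

9.75%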